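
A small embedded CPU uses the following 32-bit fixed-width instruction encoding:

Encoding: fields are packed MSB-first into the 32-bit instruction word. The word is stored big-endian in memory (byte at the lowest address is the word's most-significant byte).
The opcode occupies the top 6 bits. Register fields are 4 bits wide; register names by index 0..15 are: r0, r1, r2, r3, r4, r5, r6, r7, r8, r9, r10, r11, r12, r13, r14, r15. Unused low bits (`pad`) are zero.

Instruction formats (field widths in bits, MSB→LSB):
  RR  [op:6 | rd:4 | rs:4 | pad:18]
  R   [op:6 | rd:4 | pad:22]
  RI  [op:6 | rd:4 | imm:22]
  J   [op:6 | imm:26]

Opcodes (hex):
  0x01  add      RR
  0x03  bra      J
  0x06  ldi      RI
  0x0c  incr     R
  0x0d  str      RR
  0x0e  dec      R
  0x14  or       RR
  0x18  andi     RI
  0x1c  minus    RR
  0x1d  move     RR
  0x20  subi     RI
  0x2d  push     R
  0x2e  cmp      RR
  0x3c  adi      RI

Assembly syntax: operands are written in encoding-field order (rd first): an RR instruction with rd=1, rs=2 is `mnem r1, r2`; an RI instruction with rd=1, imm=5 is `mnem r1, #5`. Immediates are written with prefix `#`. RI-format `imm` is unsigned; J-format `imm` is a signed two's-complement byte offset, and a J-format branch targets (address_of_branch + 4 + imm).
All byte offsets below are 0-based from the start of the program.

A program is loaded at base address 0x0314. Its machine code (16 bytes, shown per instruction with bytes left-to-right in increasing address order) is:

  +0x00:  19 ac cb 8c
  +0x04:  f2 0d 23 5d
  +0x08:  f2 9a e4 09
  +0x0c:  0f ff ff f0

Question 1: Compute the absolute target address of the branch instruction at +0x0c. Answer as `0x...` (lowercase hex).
0x0314

@+0c  big-endian(0f ff ff f0) = 0x0ffffff0
  op=0x0ffffff0>>26=0x3 ⇒ bra (J)
  imm@[25:0]=0x3fffff0 (s26→-16) ⇒ #-16
  target = base 0x0314 + off 0x0c + 4 + imm -16 = 0x0314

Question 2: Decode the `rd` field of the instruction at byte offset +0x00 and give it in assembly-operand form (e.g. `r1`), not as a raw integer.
@+00  big-endian(19 ac cb 8c) = 0x19accb8c
  top 6b → 0x6 → ldi [RI]
  rd: (w>>22)&0xf=0x6 → r6
  imm: (w>>0)&0x3fffff=0x2ccb8c → #2935692

r6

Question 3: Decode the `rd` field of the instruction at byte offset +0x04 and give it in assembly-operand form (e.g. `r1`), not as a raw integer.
[04] f2 0d 23 5d → 0xf20d235d
  op=0xf20d235d>>26=0x3c ⇒ adi (RI)
  [25:22] rd=8 = r8
  [21:0] imm=861021 = #861021

r8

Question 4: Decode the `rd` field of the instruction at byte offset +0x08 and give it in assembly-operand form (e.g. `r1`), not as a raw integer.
[08] f2 9a e4 09 → 0xf29ae409
  opcode bits[31:26]=0x3c: adi/RI
  rd@[25:22]=0xa ⇒ r10
  imm@[21:0]=0x1ae409 ⇒ #1762313

r10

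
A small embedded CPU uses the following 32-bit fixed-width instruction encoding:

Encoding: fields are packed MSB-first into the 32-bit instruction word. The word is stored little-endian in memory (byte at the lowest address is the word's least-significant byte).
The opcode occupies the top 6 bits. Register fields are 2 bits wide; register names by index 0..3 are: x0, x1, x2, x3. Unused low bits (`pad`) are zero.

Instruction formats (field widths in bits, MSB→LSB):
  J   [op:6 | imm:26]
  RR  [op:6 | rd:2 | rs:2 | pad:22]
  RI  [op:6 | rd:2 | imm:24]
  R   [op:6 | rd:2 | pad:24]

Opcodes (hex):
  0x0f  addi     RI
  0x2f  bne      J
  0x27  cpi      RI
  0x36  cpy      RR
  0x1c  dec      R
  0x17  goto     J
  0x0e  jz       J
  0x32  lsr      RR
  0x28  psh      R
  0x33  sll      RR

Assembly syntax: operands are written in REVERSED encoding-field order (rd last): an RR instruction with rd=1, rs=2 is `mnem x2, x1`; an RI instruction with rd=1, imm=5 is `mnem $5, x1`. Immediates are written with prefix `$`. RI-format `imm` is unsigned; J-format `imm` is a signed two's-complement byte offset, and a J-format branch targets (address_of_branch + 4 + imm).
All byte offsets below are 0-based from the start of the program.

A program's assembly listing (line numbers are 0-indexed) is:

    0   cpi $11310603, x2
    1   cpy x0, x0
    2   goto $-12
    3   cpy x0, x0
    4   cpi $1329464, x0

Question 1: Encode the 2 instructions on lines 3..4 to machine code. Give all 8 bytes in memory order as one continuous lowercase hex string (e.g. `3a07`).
000000d83849149c

3. cpy fields op=0x36:6|rd=0:2|rs=0:2|pad=0:22 → word d8000000h → 00 00 00 d8
4. cpi fields op=0x27:6|rd=0:2|imm=1329464:24 → word 9c144938h → 38 49 14 9c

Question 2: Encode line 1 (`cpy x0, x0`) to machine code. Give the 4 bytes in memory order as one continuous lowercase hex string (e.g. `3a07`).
000000d8

line 1 (cpy): pack op=0x36:6|rd=0:2|rs=0:2|pad=0:22 = 0xd8000000; little→ 00 00 00 d8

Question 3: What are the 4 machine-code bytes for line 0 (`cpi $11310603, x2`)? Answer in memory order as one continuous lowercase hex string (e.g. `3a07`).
0b96ac9e

0. cpi fields op=0x27:6|rd=2:2|imm=11310603:24 → word 9eac960bh → 0b 96 ac 9e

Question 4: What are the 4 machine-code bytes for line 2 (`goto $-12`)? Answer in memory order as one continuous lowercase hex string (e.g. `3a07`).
2. goto fields op=0x17:6|imm=-12:26 → word 5ffffff4h → f4 ff ff 5f

f4ffff5f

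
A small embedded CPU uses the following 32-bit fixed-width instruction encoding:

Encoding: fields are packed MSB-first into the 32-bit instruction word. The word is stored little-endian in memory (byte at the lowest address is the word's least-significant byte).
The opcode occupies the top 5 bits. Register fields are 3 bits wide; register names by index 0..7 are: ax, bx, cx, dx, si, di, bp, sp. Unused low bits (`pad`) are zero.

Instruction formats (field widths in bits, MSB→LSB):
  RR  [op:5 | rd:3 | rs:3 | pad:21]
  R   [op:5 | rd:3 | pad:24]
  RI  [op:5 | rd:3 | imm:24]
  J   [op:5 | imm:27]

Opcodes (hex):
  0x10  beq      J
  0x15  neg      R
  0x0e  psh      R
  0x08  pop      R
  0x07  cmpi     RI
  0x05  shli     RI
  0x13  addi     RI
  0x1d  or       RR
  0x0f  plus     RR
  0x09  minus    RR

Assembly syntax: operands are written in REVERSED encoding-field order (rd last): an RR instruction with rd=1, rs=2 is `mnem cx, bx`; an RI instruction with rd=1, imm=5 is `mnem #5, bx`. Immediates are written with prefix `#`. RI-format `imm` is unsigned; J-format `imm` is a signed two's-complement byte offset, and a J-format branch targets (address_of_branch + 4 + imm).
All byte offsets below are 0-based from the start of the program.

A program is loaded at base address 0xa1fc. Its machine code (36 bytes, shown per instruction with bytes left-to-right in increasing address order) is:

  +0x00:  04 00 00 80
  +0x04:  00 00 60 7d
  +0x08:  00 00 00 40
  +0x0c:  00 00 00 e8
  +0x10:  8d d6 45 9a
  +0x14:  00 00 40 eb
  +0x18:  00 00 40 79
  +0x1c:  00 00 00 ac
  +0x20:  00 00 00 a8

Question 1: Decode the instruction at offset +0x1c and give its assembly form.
+0x1c: 00 00 00 ac ⇒ word 0xac000000 (little)
  op=0xac000000>>27=0x15 ⇒ neg (R)
  rd@[26:24]=0x4 ⇒ si

neg si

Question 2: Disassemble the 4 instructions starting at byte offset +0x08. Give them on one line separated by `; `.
+0x08: 00 00 00 40 ⇒ word 0x40000000 (little)
  top 5b → 0x8 → pop [R]
  rd: (w>>24)&0x7=0x0 → ax
+0x0c: 00 00 00 e8 ⇒ word 0xe8000000 (little)
  top 5b → 0x1d → or [RR]
  rd: (w>>24)&0x7=0x0 → ax
  rs: (w>>21)&0x7=0x0 → ax
+0x10: 8d d6 45 9a ⇒ word 0x9a45d68d (little)
  top 5b → 0x13 → addi [RI]
  rd: (w>>24)&0x7=0x2 → cx
  imm: (w>>0)&0xffffff=0x45d68d → #4576909
+0x14: 00 00 40 eb ⇒ word 0xeb400000 (little)
  top 5b → 0x1d → or [RR]
  rd: (w>>24)&0x7=0x3 → dx
  rs: (w>>21)&0x7=0x2 → cx

pop ax; or ax, ax; addi #4576909, cx; or cx, dx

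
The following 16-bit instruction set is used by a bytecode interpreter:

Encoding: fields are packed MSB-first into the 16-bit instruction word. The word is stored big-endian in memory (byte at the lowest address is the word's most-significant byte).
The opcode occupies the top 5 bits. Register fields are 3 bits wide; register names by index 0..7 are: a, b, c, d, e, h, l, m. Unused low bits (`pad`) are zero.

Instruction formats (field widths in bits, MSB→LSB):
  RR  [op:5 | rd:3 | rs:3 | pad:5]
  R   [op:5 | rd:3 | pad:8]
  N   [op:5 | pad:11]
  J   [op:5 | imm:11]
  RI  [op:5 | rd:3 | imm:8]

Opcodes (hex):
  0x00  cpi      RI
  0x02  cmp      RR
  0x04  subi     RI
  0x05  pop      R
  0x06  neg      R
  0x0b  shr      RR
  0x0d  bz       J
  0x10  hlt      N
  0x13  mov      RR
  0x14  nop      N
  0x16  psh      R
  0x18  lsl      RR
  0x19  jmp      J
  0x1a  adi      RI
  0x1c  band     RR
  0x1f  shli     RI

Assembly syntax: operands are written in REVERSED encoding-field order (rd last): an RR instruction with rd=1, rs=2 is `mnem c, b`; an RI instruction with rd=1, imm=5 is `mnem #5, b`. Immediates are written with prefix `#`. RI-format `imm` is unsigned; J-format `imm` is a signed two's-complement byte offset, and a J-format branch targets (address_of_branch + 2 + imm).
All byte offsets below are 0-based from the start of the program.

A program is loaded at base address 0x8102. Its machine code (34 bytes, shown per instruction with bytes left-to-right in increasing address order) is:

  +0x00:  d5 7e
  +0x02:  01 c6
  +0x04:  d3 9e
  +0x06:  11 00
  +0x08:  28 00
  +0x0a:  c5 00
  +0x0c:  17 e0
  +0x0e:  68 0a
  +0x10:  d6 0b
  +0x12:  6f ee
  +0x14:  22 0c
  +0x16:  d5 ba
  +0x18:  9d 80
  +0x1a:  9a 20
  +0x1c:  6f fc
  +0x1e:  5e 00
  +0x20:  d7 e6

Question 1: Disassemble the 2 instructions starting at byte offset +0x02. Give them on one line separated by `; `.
cpi #198, b; adi #158, d

+0x02: 01 c6 ⇒ word 0x01c6 (big)
  opcode bits[15:11]=0x0: cpi/RI
  rd: (w>>8)&0x7=0x1 → b
  imm: (w>>0)&0xff=0xc6 → #198
+0x04: d3 9e ⇒ word 0xd39e (big)
  opcode bits[15:11]=0x1a: adi/RI
  rd: (w>>8)&0x7=0x3 → d
  imm: (w>>0)&0xff=0x9e → #158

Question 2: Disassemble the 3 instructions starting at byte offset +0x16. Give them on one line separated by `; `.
@+16  big-endian(d5 ba) = 0xd5ba
  op=0xd5ba>>11=0x1a ⇒ adi (RI)
  rd@[10:8]=0x5 ⇒ h
  imm@[7:0]=0xba ⇒ #186
@+18  big-endian(9d 80) = 0x9d80
  op=0x9d80>>11=0x13 ⇒ mov (RR)
  rd@[10:8]=0x5 ⇒ h
  rs@[7:5]=0x4 ⇒ e
@+1a  big-endian(9a 20) = 0x9a20
  op=0x9a20>>11=0x13 ⇒ mov (RR)
  rd@[10:8]=0x2 ⇒ c
  rs@[7:5]=0x1 ⇒ b

adi #186, h; mov e, h; mov b, c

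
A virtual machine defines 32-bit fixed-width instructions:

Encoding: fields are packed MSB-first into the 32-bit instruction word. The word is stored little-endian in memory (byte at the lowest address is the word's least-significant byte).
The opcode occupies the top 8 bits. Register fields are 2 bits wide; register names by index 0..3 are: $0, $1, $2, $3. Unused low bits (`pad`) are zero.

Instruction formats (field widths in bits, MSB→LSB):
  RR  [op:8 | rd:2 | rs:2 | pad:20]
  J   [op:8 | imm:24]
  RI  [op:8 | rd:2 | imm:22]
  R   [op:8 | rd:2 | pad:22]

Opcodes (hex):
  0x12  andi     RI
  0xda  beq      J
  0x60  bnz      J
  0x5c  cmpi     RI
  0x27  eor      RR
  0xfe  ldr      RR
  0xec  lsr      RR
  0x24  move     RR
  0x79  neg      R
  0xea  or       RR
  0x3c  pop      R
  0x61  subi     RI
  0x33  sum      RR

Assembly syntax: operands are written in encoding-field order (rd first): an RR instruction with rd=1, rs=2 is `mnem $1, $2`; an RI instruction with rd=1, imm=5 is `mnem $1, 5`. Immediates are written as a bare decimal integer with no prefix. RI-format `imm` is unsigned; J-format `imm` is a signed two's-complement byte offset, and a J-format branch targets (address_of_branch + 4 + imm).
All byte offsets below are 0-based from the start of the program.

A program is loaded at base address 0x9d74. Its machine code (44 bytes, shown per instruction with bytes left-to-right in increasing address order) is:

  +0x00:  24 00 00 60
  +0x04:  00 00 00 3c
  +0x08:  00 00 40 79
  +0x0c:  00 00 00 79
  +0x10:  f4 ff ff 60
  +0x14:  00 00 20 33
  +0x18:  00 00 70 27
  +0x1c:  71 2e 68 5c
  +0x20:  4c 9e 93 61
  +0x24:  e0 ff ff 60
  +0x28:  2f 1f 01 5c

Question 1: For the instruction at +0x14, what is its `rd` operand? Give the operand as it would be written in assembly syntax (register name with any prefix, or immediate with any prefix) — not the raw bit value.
+0x14: 00 00 20 33 ⇒ word 0x33200000 (little)
  opcode bits[31:24]=0x33: sum/RR
  rd: (w>>22)&0x3=0x0 → $0
  rs: (w>>20)&0x3=0x2 → $2

$0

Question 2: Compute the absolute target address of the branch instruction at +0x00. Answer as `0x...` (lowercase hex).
+0x00: 24 00 00 60 ⇒ word 0x60000024 (little)
  op=0x60000024>>24=0x60 ⇒ bnz (J)
  [23:0] imm=36 = 36
  target = base 0x9d74 + off 0x00 + 4 + imm 36 = 0x9d9c

0x9d9c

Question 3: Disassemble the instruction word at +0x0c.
neg $0

+0x0c: 00 00 00 79 ⇒ word 0x79000000 (little)
  op=0x79000000>>24=0x79 ⇒ neg (R)
  rd: (w>>22)&0x3=0x0 → $0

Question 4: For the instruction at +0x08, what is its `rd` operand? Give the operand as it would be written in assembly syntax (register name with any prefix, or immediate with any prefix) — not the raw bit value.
$1

[08] 00 00 40 79 → 0x79400000
  top 8b → 0x79 → neg [R]
  rd: (w>>22)&0x3=0x1 → $1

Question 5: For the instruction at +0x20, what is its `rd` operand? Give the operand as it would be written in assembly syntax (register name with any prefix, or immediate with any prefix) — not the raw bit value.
@+20  little-endian(4c 9e 93 61) = 0x61939e4c
  op=0x61939e4c>>24=0x61 ⇒ subi (RI)
  rd@[23:22]=0x2 ⇒ $2
  imm@[21:0]=0x139e4c ⇒ 1285708

$2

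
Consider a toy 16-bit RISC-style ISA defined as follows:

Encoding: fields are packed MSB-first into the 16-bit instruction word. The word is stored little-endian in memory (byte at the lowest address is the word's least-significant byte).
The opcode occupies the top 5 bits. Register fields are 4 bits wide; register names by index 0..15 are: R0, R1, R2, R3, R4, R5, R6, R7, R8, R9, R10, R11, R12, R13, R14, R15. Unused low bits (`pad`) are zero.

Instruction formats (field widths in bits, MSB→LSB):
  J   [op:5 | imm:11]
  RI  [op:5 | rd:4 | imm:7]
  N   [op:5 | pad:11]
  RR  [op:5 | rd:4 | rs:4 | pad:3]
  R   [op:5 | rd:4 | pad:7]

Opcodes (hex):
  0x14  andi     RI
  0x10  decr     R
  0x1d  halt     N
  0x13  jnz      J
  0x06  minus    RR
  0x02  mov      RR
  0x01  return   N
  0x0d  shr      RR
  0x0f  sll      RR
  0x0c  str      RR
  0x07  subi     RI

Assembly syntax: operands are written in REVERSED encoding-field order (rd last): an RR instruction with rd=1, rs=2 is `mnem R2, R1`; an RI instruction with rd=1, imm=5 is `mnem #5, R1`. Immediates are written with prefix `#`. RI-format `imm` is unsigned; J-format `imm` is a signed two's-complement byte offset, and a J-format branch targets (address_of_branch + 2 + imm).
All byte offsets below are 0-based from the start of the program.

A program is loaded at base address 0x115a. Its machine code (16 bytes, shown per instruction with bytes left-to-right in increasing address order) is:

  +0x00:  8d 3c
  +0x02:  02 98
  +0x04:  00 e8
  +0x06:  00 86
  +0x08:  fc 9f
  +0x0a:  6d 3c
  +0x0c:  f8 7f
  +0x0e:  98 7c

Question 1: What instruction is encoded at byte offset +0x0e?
sll R3, R9

[0e] 98 7c → 0x7c98
  top 5b → 0xf → sll [RR]
  [10:7] rd=9 = R9
  [6:3] rs=3 = R3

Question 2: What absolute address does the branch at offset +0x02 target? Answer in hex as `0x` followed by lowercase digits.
+0x02: 02 98 ⇒ word 0x9802 (little)
  top 5b → 0x13 → jnz [J]
  imm: (w>>0)&0x7ff=0x2 → #2
  target = base 0x115a + off 0x02 + 2 + imm 2 = 0x1160

0x1160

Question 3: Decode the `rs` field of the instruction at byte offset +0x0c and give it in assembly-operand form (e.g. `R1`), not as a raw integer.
R15

[0c] f8 7f → 0x7ff8
  op=0x7ff8>>11=0xf ⇒ sll (RR)
  rd: (w>>7)&0xf=0xf → R15
  rs: (w>>3)&0xf=0xf → R15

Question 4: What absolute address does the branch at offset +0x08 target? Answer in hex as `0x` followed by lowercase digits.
0x1160

@+08  little-endian(fc 9f) = 0x9ffc
  op=0x9ffc>>11=0x13 ⇒ jnz (J)
  imm@[10:0]=0x7fc (s11→-4) ⇒ #-4
  target = base 0x115a + off 0x08 + 2 + imm -4 = 0x1160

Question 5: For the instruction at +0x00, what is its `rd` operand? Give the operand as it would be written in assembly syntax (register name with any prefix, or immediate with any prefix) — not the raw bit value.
R9

[00] 8d 3c → 0x3c8d
  top 5b → 0x7 → subi [RI]
  rd@[10:7]=0x9 ⇒ R9
  imm@[6:0]=0xd ⇒ #13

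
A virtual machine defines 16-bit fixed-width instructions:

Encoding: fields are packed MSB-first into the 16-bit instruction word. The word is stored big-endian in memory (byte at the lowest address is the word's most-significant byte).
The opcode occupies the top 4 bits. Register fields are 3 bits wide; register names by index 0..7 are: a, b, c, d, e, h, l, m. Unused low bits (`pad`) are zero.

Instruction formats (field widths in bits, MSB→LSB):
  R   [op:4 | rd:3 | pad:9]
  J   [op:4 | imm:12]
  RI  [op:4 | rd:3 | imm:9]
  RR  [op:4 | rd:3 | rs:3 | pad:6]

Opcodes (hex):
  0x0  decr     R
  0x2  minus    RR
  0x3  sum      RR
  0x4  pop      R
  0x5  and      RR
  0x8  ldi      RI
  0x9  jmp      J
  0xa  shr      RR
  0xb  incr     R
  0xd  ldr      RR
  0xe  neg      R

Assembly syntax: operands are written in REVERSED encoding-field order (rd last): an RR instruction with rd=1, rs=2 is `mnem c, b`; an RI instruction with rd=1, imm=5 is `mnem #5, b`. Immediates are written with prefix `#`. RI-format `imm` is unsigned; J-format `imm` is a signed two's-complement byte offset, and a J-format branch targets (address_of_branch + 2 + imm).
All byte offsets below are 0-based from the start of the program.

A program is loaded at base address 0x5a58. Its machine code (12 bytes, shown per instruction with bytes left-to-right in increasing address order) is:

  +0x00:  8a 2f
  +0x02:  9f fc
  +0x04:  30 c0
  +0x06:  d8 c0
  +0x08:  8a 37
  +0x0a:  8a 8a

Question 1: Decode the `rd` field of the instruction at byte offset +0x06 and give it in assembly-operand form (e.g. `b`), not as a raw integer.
e

@+06  big-endian(d8 c0) = 0xd8c0
  opcode bits[15:12]=0xd: ldr/RR
  rd@[11:9]=0x4 ⇒ e
  rs@[8:6]=0x3 ⇒ d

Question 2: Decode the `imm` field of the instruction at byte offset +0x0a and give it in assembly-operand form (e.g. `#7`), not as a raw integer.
@+0a  big-endian(8a 8a) = 0x8a8a
  opcode bits[15:12]=0x8: ldi/RI
  [11:9] rd=5 = h
  [8:0] imm=138 = #138

#138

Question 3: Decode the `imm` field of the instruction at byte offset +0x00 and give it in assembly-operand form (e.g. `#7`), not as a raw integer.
@+00  big-endian(8a 2f) = 0x8a2f
  op=0x8a2f>>12=0x8 ⇒ ldi (RI)
  rd: (w>>9)&0x7=0x5 → h
  imm: (w>>0)&0x1ff=0x2f → #47

#47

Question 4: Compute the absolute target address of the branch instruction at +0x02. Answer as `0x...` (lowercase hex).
0x5a58

[02] 9f fc → 0x9ffc
  op=0x9ffc>>12=0x9 ⇒ jmp (J)
  [11:0] imm=4092 (s12→-4) = #-4
  target = base 0x5a58 + off 0x02 + 2 + imm -4 = 0x5a58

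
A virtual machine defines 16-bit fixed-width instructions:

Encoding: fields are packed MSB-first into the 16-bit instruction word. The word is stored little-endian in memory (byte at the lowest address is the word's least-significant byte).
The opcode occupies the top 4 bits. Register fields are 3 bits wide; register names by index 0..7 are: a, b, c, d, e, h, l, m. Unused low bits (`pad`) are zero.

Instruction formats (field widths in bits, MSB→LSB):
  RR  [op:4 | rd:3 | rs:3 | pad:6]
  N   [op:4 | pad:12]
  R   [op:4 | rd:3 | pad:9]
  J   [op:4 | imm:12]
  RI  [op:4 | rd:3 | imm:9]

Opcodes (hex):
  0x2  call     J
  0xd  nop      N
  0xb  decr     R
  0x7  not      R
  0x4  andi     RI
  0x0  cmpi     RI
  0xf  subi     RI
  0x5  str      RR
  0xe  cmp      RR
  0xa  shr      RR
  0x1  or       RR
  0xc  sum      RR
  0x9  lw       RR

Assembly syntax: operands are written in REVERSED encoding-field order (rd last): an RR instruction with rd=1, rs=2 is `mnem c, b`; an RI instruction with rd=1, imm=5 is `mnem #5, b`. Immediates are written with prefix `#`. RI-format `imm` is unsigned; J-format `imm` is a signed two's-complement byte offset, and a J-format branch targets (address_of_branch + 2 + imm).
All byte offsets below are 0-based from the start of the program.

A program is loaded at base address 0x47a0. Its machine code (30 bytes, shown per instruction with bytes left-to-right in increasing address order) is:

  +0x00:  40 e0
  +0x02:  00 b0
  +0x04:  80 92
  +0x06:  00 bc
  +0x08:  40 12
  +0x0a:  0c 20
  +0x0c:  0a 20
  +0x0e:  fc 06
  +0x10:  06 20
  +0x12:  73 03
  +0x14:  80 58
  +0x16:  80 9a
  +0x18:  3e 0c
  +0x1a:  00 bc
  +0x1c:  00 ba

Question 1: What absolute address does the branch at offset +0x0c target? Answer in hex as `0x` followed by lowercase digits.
@+0c  little-endian(0a 20) = 0x200a
  opcode bits[15:12]=0x2: call/J
  imm: (w>>0)&0xfff=0xa → #10
  target = base 0x47a0 + off 0x0c + 2 + imm 10 = 0x47b8

0x47b8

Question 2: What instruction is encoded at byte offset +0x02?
decr a

[02] 00 b0 → 0xb000
  top 4b → 0xb → decr [R]
  rd@[11:9]=0x0 ⇒ a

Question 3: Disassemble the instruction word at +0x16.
lw c, h

+0x16: 80 9a ⇒ word 0x9a80 (little)
  op=0x9a80>>12=0x9 ⇒ lw (RR)
  rd: (w>>9)&0x7=0x5 → h
  rs: (w>>6)&0x7=0x2 → c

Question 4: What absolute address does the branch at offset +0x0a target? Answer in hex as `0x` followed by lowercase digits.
off 0x0a: read 0c 20 as little → 0x200c
  top 4b → 0x2 → call [J]
  imm@[11:0]=0xc ⇒ #12
  target = base 0x47a0 + off 0x0a + 2 + imm 12 = 0x47b8

0x47b8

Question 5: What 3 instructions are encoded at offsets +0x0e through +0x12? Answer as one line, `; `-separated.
[0e] fc 06 → 0x06fc
  opcode bits[15:12]=0x0: cmpi/RI
  rd: (w>>9)&0x7=0x3 → d
  imm: (w>>0)&0x1ff=0xfc → #252
[10] 06 20 → 0x2006
  opcode bits[15:12]=0x2: call/J
  imm: (w>>0)&0xfff=0x6 → #6
[12] 73 03 → 0x0373
  opcode bits[15:12]=0x0: cmpi/RI
  rd: (w>>9)&0x7=0x1 → b
  imm: (w>>0)&0x1ff=0x173 → #371

cmpi #252, d; call #6; cmpi #371, b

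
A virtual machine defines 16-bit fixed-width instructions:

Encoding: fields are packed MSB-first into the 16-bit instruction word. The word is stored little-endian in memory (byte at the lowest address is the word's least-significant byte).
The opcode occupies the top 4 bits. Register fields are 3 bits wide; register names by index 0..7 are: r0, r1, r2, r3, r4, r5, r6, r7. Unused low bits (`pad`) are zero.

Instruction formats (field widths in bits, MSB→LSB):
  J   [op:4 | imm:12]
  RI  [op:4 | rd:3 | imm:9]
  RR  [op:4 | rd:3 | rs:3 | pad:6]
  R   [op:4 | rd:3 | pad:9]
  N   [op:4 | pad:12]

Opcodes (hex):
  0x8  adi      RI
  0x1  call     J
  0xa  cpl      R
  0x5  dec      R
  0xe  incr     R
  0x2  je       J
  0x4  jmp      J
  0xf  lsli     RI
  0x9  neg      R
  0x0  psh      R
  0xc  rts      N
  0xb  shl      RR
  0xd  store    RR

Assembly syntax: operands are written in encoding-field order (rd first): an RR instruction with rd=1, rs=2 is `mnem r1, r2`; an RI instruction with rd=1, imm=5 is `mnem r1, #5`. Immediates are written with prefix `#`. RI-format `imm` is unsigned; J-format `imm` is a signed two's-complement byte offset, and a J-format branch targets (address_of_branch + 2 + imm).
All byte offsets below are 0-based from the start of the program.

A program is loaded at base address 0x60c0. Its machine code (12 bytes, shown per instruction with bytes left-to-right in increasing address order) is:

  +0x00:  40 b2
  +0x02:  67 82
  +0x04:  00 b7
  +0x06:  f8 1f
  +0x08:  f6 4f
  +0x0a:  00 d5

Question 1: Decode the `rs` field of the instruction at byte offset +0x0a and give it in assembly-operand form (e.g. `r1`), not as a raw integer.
+0x0a: 00 d5 ⇒ word 0xd500 (little)
  op=0xd500>>12=0xd ⇒ store (RR)
  rd@[11:9]=0x2 ⇒ r2
  rs@[8:6]=0x4 ⇒ r4

r4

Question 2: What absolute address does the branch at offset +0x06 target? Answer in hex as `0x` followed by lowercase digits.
0x60c0

@+06  little-endian(f8 1f) = 0x1ff8
  top 4b → 0x1 → call [J]
  imm@[11:0]=0xff8 (s12→-8) ⇒ #-8
  target = base 0x60c0 + off 0x06 + 2 + imm -8 = 0x60c0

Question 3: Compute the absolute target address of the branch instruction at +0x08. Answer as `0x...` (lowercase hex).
+0x08: f6 4f ⇒ word 0x4ff6 (little)
  op=0x4ff6>>12=0x4 ⇒ jmp (J)
  imm: (w>>0)&0xfff=0xff6 (s12→-10) → #-10
  target = base 0x60c0 + off 0x08 + 2 + imm -10 = 0x60c0

0x60c0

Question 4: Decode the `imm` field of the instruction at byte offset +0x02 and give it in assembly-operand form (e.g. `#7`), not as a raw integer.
#103

off 0x02: read 67 82 as little → 0x8267
  op=0x8267>>12=0x8 ⇒ adi (RI)
  rd: (w>>9)&0x7=0x1 → r1
  imm: (w>>0)&0x1ff=0x67 → #103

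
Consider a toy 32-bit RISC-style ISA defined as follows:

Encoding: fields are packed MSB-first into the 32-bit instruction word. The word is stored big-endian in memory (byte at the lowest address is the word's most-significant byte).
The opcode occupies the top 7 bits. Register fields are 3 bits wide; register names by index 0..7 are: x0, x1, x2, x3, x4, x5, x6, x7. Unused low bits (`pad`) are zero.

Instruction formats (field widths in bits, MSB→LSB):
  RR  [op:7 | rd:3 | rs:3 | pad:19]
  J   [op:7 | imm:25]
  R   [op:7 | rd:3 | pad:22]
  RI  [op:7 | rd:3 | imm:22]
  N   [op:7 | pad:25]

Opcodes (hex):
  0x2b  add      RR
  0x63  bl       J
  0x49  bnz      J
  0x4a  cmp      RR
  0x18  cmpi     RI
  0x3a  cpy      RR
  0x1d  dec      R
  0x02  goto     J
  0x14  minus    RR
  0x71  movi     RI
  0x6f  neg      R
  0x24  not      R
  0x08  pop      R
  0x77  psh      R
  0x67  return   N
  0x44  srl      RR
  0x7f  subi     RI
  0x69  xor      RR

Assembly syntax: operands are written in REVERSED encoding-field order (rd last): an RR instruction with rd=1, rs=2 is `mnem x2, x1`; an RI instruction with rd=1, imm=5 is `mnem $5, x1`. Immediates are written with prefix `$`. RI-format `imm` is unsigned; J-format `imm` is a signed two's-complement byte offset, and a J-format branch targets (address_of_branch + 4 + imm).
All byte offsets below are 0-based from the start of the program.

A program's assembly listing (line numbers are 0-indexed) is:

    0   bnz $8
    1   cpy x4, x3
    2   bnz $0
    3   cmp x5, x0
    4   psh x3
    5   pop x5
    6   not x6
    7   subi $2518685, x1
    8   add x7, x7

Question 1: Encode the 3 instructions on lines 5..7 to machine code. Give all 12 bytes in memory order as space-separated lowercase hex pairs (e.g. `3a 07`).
11 40 00 00 49 80 00 00 fe 66 6e 9d

line 5 (pop): pack op=0x8:7|rd=5:3|pad=0:22 = 0x11400000; big→ 11 40 00 00
line 6 (not): pack op=0x24:7|rd=6:3|pad=0:22 = 0x49800000; big→ 49 80 00 00
line 7 (subi): pack op=0x7f:7|rd=1:3|imm=2518685:22 = 0xfe666e9d; big→ fe 66 6e 9d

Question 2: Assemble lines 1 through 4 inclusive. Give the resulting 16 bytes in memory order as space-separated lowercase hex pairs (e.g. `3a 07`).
74 e0 00 00 92 00 00 00 94 28 00 00 ee c0 00 00

line 1 (cpy): pack op=0x3a:7|rd=3:3|rs=4:3|pad=0:19 = 0x74e00000; big→ 74 e0 00 00
line 2 (bnz): pack op=0x49:7|imm=0:25 = 0x92000000; big→ 92 00 00 00
line 3 (cmp): pack op=0x4a:7|rd=0:3|rs=5:3|pad=0:19 = 0x94280000; big→ 94 28 00 00
line 4 (psh): pack op=0x77:7|rd=3:3|pad=0:22 = 0xeec00000; big→ ee c0 00 00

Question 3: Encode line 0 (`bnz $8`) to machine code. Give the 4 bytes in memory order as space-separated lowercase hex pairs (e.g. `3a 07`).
L0: bnz op=0x49:7|imm=8:25 ⇒ 0x92000008 ⇒ big 92 00 00 08

92 00 00 08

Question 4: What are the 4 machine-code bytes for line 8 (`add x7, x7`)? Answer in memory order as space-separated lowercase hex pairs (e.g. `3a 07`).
line 8 (add): pack op=0x2b:7|rd=7:3|rs=7:3|pad=0:19 = 0x57f80000; big→ 57 f8 00 00

57 f8 00 00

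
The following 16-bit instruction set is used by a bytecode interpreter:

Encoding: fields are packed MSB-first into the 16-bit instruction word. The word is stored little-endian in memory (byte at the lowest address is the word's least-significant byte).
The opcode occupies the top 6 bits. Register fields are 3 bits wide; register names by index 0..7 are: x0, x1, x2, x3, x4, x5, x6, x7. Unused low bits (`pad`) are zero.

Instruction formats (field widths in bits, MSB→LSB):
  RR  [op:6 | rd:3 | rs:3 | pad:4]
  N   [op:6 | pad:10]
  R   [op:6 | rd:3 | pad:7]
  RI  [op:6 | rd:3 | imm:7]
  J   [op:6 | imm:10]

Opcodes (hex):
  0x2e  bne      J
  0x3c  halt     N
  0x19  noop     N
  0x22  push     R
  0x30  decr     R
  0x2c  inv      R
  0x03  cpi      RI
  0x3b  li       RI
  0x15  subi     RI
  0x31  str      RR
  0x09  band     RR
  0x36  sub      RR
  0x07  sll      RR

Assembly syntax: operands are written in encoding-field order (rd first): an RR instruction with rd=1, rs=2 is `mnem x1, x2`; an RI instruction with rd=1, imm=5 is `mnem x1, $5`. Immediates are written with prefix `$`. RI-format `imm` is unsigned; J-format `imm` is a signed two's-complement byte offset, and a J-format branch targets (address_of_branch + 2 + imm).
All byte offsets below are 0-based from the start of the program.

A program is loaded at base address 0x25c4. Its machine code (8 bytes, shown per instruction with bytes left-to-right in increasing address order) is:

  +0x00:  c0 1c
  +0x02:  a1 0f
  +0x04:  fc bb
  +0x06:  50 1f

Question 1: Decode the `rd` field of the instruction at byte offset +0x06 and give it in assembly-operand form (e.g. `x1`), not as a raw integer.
[06] 50 1f → 0x1f50
  op=0x1f50>>10=0x7 ⇒ sll (RR)
  [9:7] rd=6 = x6
  [6:4] rs=5 = x5

x6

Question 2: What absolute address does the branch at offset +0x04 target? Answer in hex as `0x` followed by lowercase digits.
0x25c6

[04] fc bb → 0xbbfc
  op=0xbbfc>>10=0x2e ⇒ bne (J)
  imm: (w>>0)&0x3ff=0x3fc (s10→-4) → $-4
  target = base 0x25c4 + off 0x04 + 2 + imm -4 = 0x25c6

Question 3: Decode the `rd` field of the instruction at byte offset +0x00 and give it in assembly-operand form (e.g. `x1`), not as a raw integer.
@+00  little-endian(c0 1c) = 0x1cc0
  opcode bits[15:10]=0x7: sll/RR
  rd: (w>>7)&0x7=0x1 → x1
  rs: (w>>4)&0x7=0x4 → x4

x1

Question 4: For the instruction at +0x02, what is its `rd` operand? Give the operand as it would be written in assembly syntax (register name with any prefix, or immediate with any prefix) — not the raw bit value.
x7

@+02  little-endian(a1 0f) = 0x0fa1
  op=0x0fa1>>10=0x3 ⇒ cpi (RI)
  rd@[9:7]=0x7 ⇒ x7
  imm@[6:0]=0x21 ⇒ $33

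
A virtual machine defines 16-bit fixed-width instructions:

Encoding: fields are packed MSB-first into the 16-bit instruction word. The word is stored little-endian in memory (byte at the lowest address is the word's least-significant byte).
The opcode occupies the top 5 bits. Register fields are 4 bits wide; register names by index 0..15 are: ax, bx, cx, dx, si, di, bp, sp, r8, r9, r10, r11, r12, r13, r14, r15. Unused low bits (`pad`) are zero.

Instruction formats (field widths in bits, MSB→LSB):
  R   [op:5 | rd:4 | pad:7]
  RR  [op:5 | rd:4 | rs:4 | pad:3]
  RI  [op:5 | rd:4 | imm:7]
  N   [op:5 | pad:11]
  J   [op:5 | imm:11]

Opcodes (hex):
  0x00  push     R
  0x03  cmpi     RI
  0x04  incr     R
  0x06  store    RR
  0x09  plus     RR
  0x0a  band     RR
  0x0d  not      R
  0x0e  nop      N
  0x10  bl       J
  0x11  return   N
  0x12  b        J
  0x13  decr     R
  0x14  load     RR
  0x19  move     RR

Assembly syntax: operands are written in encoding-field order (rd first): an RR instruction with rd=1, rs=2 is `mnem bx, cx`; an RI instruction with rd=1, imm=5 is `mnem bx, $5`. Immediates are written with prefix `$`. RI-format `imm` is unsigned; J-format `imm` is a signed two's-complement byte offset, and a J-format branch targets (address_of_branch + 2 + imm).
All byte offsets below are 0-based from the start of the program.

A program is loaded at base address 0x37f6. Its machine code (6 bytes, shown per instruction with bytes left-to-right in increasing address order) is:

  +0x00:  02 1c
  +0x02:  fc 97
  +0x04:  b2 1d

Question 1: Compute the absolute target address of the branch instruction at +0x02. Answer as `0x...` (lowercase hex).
0x37f6

off 0x02: read fc 97 as little → 0x97fc
  top 5b → 0x12 → b [J]
  [10:0] imm=2044 (s11→-4) = $-4
  target = base 0x37f6 + off 0x02 + 2 + imm -4 = 0x37f6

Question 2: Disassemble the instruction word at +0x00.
off 0x00: read 02 1c as little → 0x1c02
  top 5b → 0x3 → cmpi [RI]
  rd@[10:7]=0x8 ⇒ r8
  imm@[6:0]=0x2 ⇒ $2

cmpi r8, $2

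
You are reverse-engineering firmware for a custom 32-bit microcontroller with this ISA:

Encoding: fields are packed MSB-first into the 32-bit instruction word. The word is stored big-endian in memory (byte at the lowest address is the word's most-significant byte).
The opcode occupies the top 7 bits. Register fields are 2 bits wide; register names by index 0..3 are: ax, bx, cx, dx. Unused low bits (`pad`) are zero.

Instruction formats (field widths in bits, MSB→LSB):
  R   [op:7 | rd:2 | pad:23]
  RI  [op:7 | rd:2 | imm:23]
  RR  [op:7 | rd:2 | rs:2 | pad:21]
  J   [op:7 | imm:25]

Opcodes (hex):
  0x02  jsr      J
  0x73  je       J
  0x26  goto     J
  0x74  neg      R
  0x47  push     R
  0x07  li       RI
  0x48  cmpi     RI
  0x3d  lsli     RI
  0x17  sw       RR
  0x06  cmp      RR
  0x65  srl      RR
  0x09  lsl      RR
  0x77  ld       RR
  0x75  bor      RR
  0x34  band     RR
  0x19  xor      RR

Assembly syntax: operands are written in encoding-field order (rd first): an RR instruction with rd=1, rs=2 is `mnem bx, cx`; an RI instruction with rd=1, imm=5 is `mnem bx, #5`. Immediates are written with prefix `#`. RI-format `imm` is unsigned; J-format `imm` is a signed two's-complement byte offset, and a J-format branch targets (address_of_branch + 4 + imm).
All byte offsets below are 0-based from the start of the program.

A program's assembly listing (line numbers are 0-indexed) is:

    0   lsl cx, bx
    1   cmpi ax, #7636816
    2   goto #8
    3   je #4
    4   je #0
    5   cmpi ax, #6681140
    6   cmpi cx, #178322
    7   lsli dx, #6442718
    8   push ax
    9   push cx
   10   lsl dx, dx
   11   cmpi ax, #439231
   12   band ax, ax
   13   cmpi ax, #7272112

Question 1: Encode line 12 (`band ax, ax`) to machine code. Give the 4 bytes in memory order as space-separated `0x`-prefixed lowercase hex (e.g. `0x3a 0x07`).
line 12 (band): pack op=0x34:7|rd=0:2|rs=0:2|pad=0:21 = 0x68000000; big→ 68 00 00 00

0x68 0x00 0x00 0x00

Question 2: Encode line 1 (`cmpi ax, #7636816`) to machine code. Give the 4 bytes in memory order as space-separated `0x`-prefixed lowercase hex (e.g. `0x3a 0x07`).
0x90 0x74 0x87 0x50

line 1 (cmpi): pack op=0x48:7|rd=0:2|imm=7636816:23 = 0x90748750; big→ 90 74 87 50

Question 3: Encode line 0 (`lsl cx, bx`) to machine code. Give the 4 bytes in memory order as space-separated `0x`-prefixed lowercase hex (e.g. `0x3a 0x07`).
line 0 (lsl): pack op=0x9:7|rd=2:2|rs=1:2|pad=0:21 = 0x13200000; big→ 13 20 00 00

0x13 0x20 0x00 0x00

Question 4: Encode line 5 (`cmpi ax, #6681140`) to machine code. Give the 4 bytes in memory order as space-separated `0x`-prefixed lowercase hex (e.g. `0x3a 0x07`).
0x90 0x65 0xf2 0x34

line 5 (cmpi): pack op=0x48:7|rd=0:2|imm=6681140:23 = 0x9065f234; big→ 90 65 f2 34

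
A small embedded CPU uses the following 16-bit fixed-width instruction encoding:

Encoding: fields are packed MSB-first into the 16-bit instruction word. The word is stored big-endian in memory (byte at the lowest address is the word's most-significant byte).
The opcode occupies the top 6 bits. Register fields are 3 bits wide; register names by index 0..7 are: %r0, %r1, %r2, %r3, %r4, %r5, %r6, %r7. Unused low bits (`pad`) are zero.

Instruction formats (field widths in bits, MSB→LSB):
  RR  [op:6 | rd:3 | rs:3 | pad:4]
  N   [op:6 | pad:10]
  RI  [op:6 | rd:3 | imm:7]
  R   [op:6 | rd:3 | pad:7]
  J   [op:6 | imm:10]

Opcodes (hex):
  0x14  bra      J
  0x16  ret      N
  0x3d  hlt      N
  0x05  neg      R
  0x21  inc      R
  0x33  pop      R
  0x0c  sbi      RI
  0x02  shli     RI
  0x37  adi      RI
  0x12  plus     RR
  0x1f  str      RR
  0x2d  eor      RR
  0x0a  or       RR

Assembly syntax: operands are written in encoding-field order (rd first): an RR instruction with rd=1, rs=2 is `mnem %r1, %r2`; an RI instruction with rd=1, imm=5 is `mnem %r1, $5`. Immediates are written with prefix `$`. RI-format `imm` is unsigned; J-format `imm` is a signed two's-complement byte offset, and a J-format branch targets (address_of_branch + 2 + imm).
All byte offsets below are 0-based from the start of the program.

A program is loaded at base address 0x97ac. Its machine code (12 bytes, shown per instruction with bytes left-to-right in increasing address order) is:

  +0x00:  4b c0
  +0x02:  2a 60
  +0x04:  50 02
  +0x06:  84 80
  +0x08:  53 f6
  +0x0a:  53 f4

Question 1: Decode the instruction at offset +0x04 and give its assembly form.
off 0x04: read 50 02 as big → 0x5002
  op=0x5002>>10=0x14 ⇒ bra (J)
  imm@[9:0]=0x2 ⇒ $2

bra $2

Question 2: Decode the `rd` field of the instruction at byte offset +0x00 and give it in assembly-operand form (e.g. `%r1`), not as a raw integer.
%r7

off 0x00: read 4b c0 as big → 0x4bc0
  opcode bits[15:10]=0x12: plus/RR
  rd: (w>>7)&0x7=0x7 → %r7
  rs: (w>>4)&0x7=0x4 → %r4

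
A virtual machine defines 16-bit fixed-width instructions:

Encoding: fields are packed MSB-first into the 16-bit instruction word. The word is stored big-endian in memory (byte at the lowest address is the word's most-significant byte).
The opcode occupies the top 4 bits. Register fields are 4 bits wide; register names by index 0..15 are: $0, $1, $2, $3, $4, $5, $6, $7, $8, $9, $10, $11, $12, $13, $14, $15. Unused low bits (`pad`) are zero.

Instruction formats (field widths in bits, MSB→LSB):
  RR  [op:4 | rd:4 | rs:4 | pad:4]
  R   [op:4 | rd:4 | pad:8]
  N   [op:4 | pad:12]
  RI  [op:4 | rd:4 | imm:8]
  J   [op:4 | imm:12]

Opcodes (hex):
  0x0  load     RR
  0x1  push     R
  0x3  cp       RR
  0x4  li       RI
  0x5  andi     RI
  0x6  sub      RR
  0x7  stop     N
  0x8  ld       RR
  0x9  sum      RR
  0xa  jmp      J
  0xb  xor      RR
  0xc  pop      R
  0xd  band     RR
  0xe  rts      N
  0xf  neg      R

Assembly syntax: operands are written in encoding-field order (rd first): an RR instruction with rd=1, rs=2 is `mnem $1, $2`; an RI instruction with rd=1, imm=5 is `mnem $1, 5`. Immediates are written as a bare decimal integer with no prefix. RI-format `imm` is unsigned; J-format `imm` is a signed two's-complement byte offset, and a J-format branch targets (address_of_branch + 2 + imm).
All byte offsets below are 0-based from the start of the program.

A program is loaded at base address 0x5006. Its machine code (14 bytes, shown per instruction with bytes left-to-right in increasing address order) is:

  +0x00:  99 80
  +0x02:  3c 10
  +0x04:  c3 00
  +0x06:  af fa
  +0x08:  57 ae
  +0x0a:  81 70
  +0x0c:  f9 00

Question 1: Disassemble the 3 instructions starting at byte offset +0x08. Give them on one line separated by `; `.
[08] 57 ae → 0x57ae
  opcode bits[15:12]=0x5: andi/RI
  rd: (w>>8)&0xf=0x7 → $7
  imm: (w>>0)&0xff=0xae → 174
[0a] 81 70 → 0x8170
  opcode bits[15:12]=0x8: ld/RR
  rd: (w>>8)&0xf=0x1 → $1
  rs: (w>>4)&0xf=0x7 → $7
[0c] f9 00 → 0xf900
  opcode bits[15:12]=0xf: neg/R
  rd: (w>>8)&0xf=0x9 → $9

andi $7, 174; ld $1, $7; neg $9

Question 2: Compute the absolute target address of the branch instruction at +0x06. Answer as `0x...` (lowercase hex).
0x5008

[06] af fa → 0xaffa
  opcode bits[15:12]=0xa: jmp/J
  [11:0] imm=4090 (s12→-6) = -6
  target = base 0x5006 + off 0x06 + 2 + imm -6 = 0x5008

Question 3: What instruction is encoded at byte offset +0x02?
[02] 3c 10 → 0x3c10
  top 4b → 0x3 → cp [RR]
  rd: (w>>8)&0xf=0xc → $12
  rs: (w>>4)&0xf=0x1 → $1

cp $12, $1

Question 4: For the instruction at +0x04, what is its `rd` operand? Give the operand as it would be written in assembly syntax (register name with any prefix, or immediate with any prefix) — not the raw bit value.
$3

+0x04: c3 00 ⇒ word 0xc300 (big)
  op=0xc300>>12=0xc ⇒ pop (R)
  rd: (w>>8)&0xf=0x3 → $3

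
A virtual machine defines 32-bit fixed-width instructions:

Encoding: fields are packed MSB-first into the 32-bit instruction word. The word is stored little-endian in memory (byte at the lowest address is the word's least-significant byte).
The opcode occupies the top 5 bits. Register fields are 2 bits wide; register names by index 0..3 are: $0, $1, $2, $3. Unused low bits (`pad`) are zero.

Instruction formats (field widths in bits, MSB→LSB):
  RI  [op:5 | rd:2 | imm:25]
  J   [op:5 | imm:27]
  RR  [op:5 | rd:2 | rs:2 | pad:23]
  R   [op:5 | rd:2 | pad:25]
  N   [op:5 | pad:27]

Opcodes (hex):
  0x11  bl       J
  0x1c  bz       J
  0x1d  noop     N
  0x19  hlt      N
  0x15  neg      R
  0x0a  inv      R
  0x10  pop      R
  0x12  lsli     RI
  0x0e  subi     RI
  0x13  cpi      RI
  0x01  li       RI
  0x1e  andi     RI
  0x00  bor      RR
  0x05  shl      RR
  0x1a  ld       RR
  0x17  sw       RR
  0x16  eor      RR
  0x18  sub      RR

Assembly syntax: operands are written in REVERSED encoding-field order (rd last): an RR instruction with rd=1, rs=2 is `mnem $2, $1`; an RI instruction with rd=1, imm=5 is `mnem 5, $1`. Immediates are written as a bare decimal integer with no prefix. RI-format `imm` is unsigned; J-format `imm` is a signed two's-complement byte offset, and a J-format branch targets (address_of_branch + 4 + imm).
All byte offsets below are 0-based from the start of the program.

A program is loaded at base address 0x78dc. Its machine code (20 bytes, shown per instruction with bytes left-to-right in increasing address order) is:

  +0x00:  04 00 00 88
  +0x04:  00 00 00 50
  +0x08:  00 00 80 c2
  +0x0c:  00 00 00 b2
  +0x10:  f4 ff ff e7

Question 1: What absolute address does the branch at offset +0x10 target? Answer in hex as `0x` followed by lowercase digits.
@+10  little-endian(f4 ff ff e7) = 0xe7fffff4
  top 5b → 0x1c → bz [J]
  [26:0] imm=134217716 (s27→-12) = -12
  target = base 0x78dc + off 0x10 + 4 + imm -12 = 0x78e4

0x78e4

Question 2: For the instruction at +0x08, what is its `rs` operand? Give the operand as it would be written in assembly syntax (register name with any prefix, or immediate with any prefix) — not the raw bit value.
off 0x08: read 00 00 80 c2 as little → 0xc2800000
  op=0xc2800000>>27=0x18 ⇒ sub (RR)
  rd: (w>>25)&0x3=0x1 → $1
  rs: (w>>23)&0x3=0x1 → $1

$1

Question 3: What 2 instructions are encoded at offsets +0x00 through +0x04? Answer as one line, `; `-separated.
bl 4; inv $0

off 0x00: read 04 00 00 88 as little → 0x88000004
  opcode bits[31:27]=0x11: bl/J
  imm: (w>>0)&0x7ffffff=0x4 → 4
off 0x04: read 00 00 00 50 as little → 0x50000000
  opcode bits[31:27]=0xa: inv/R
  rd: (w>>25)&0x3=0x0 → $0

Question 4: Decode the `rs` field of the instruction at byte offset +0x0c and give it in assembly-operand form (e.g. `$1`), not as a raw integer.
$0

[0c] 00 00 00 b2 → 0xb2000000
  op=0xb2000000>>27=0x16 ⇒ eor (RR)
  [26:25] rd=1 = $1
  [24:23] rs=0 = $0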